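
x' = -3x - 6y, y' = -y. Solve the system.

x(t) = -3K_1e^(-t) - K_2e^(-3t), y(t) = K_1e^(-t)

Coefficient matrix A = [[-3, -6], [0, -1]].
Characteristic polynomial det(A - λI) = λ^2 + 4λ + 3 = 0.
Eigenvalues λ = -1, -3.
For λ=-1: (A-λI) row 1 is [-2, -6], so an eigenvector is (-3, 1).
For λ=-3: (A-λI) row 1 is [0, -6], so an eigenvector is (-1, 0).
General solution: K_1e^(-t)(-3,1) + K_2e^(-3t)(-1,0).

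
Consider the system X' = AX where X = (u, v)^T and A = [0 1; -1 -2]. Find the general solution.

u(t) = c_1e^(-t) + c_2te^(-t) - 2c_2e^(-t), v(t) = -c_1e^(-t) - c_2te^(-t) + 3c_2e^(-t)

Coefficient matrix A = [[0, 1], [-1, -2]].
Characteristic polynomial det(A - λI) = λ^2 + 2λ + 1 = 0.
Single eigenvalue λ = -1 with algebraic multiplicity 2.
Eigenvector v = (1,-1); generalized eigenvector w with (A-λI)w=v is (-2,3).
General solution: e^(-t)[c_1·v + c_2·(t·v + w)].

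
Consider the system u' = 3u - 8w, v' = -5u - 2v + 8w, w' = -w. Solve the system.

u(t) = -K_2e^(3t) + 2K_3e^(-t), v(t) = K_1e^(-2t) + K_2e^(3t) - 2K_3e^(-t), w(t) = K_3e^(-t)

Coefficient matrix A = [[3, 0, -8], [-5, -2, 8], [0, 0, -1]].
det(A - λI) = 0 gives eigenvalues λ = -2, 3, -1.
For λ=-2: eigenvector (0,1,0).
For λ=3: eigenvector (-1,1,0).
For λ=-1: eigenvector (2,-2,1).
General solution: K_1e^(-2t)(0,1,0) + K_2e^(3t)(-1,1,0) + K_3e^(-t)(2,-2,1).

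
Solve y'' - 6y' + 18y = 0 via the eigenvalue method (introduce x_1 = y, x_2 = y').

Let x_1 = y, x_2 = y'. Then x_1' = x_2 and x_2' = -18x_1 + 6x_2.
A = [[0,1],[-18,6]]; det(A-λI) = λ^2 - 6λ + 18.
Eigenvalues λ = 3 ± 3i.

y(t) = C_1e^(3t)cos(3t) + C_2e^(3t)sin(3t)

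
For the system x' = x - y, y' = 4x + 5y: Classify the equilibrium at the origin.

unstable improper node

A = [[1,-1],[4,5]]; det(A-λI) = λ^2 - 6λ + 9.
repeated λ = 3 with a single eigenvector.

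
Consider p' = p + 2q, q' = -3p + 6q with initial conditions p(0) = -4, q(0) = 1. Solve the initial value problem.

Coefficient matrix A = [[1, 2], [-3, 6]].
Characteristic polynomial det(A - λI) = λ^2 - 7λ + 12 = 0.
Eigenvalues λ = 3, 4.
For λ=3: (A-λI) row 1 is [-2, 2], so an eigenvector is (1, 1).
For λ=4: (A-λI) row 1 is [-3, 2], so an eigenvector is (2, 3).
General solution: C_1e^(3t)(1,1) + C_2e^(4t)(2,3).
Applying p(0)=-4, q(0)=1 gives C_1=-14, C_2=5.

p(t) = 10e^(4t) - 14e^(3t), q(t) = 15e^(4t) - 14e^(3t)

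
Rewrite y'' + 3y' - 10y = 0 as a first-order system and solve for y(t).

Let x_1 = y, x_2 = y'. Then x_1' = x_2 and x_2' = 10x_1 - 3x_2.
A = [[0,1],[10,-3]]; det(A-λI) = λ^2 + 3λ - 10.
Eigenvalues λ = 2, -5 with eigenvectors (1,2), (1,-5).

y(t) = c_1e^(2t) + c_2e^(-5t)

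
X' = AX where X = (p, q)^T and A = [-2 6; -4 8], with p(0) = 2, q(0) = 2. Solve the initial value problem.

Coefficient matrix A = [[-2, 6], [-4, 8]].
Characteristic polynomial det(A - λI) = λ^2 - 6λ + 8 = 0.
Eigenvalues λ = 2, 4.
For λ=2: (A-λI) row 1 is [-4, 6], so an eigenvector is (-3, -2).
For λ=4: (A-λI) row 1 is [-6, 6], so an eigenvector is (-1, -1).
General solution: C_1e^(2t)(-3,-2) + C_2e^(4t)(-1,-1).
Applying p(0)=2, q(0)=2 gives C_1=0, C_2=-2.

p(t) = 2e^(4t), q(t) = 2e^(4t)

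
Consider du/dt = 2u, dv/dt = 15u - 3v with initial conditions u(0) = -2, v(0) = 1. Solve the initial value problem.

u(t) = -2e^(2t), v(t) = -6e^(2t) + 7e^(-3t)

Coefficient matrix A = [[2, 0], [15, -3]].
Characteristic polynomial det(A - λI) = λ^2 + λ - 6 = 0.
Eigenvalues λ = -3, 2.
For λ=-3: (A-λI) row 1 is [5, 0], so an eigenvector is (0, -1).
For λ=2: (A-λI) row 2 is [15, -5], so an eigenvector is (-1, -3).
General solution: C_1e^(-3t)(0,-1) + C_2e^(2t)(-1,-3).
Applying u(0)=-2, v(0)=1 gives C_1=-7, C_2=2.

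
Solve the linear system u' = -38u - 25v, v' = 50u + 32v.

u(t) = 2K_1e^(-3t)sin(5t) - K_1e^(-3t)cos(5t) - K_2e^(-3t)sin(5t) - 2K_2e^(-3t)cos(5t), v(t) = -3K_1e^(-3t)sin(5t) + K_1e^(-3t)cos(5t) + K_2e^(-3t)sin(5t) + 3K_2e^(-3t)cos(5t)

Coefficient matrix A = [[-38, -25], [50, 32]].
Characteristic polynomial det(A - λI) = λ^2 + 6λ + 34 = 0.
Eigenvalues λ = -3 ± 5i (complex conjugate pair).
For λ=-3+5i: an eigenvector is (-1,1) - i(2,-3) = (-1 - 2i, 1 + 3i).
A real fundamental pair from Re and Im of e^((-3+5i)t)v: X_1 = e^(-3t)(cos(5t)·(-1,1) + sin(5t)·(2,-3)), X_2 = e^(-3t)(sin(5t)·(-1,1) - cos(5t)·(2,-3)).
General solution: K_1X_1 + K_2X_2.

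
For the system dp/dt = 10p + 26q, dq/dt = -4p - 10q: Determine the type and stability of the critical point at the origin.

A = [[10,26],[-4,-10]]; det(A-λI) = λ^2 + 4.
λ = 0 ± 2i: zero real part.

center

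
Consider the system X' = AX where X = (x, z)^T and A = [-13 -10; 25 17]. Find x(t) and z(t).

Coefficient matrix A = [[-13, -10], [25, 17]].
Characteristic polynomial det(A - λI) = λ^2 - 4λ + 29 = 0.
Eigenvalues λ = 2 ± 5i (complex conjugate pair).
For λ=2+5i: an eigenvector is (-1,2) - i(-1,1) = (-1 + i, 2 - i).
A real fundamental pair from Re and Im of e^((2+5i)t)v: X_1 = e^(2t)(cos(5t)·(-1,2) + sin(5t)·(-1,1)), X_2 = e^(2t)(sin(5t)·(-1,2) - cos(5t)·(-1,1)).
General solution: c_1X_1 + c_2X_2.

x(t) = -c_1e^(2t)sin(5t) - c_1e^(2t)cos(5t) - c_2e^(2t)sin(5t) + c_2e^(2t)cos(5t), z(t) = c_1e^(2t)sin(5t) + 2c_1e^(2t)cos(5t) + 2c_2e^(2t)sin(5t) - c_2e^(2t)cos(5t)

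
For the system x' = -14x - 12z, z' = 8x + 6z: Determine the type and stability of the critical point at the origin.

stable node

A = [[-14,-12],[8,6]]; det(A-λI) = λ^2 + 8λ + 12.
λ = -6, -2: both negative.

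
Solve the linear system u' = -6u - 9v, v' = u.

u(t) = 3C_1e^(-3t) + 3C_2te^(-3t) + 2C_2e^(-3t), v(t) = -C_1e^(-3t) - C_2te^(-3t) - C_2e^(-3t)

Coefficient matrix A = [[-6, -9], [1, 0]].
Characteristic polynomial det(A - λI) = λ^2 + 6λ + 9 = 0.
Single eigenvalue λ = -3 with algebraic multiplicity 2.
Eigenvector v = (3,-1); generalized eigenvector w with (A-λI)w=v is (2,-1).
General solution: e^(-3t)[C_1·v + C_2·(t·v + w)].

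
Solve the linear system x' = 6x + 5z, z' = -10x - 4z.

x(t) = -C_1e^(t)sin(5t) + C_2e^(t)cos(5t), z(t) = C_1e^(t)sin(5t) - C_1e^(t)cos(5t) - C_2e^(t)sin(5t) - C_2e^(t)cos(5t)

Coefficient matrix A = [[6, 5], [-10, -4]].
Characteristic polynomial det(A - λI) = λ^2 - 2λ + 26 = 0.
Eigenvalues λ = 1 ± 5i (complex conjugate pair).
For λ=1+5i: an eigenvector is (0,-1) - i(-1,1) = (0 + i, -1 - i).
A real fundamental pair from Re and Im of e^((1+5i)t)v: X_1 = e^(t)(cos(5t)·(0,-1) + sin(5t)·(-1,1)), X_2 = e^(t)(sin(5t)·(0,-1) - cos(5t)·(-1,1)).
General solution: C_1X_1 + C_2X_2.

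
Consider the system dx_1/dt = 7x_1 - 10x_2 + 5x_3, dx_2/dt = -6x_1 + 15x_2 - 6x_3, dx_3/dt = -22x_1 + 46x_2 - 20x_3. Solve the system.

Coefficient matrix A = [[7, -10, 5], [-6, 15, -6], [-22, 46, -20]].
det(A - λI) = 0 gives eigenvalues λ = -3, 3, 2.
For λ=-3: eigenvector (1,-1,-4).
For λ=3: eigenvector (0,1,2).
For λ=2: eigenvector (1,0,-1).
General solution: K_1e^(-3t)(1,-1,-4) + K_2e^(3t)(0,1,2) + K_3e^(2t)(1,0,-1).

x_1(t) = K_1e^(-3t) + K_3e^(2t), x_2(t) = -K_1e^(-3t) + K_2e^(3t), x_3(t) = -4K_1e^(-3t) + 2K_2e^(3t) - K_3e^(2t)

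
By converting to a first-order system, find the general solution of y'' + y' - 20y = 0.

y(t) = c_1e^(-5t) + c_2e^(4t)

Let x_1 = y, x_2 = y'. Then x_1' = x_2 and x_2' = 20x_1 - x_2.
A = [[0,1],[20,-1]]; det(A-λI) = λ^2 + λ - 20.
Eigenvalues λ = -5, 4 with eigenvectors (1,-5), (1,4).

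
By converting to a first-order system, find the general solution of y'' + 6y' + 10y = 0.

y(t) = K_1e^(-3t)cos(t) + K_2e^(-3t)sin(t)

Let x_1 = y, x_2 = y'. Then x_1' = x_2 and x_2' = -10x_1 - 6x_2.
A = [[0,1],[-10,-6]]; det(A-λI) = λ^2 + 6λ + 10.
Eigenvalues λ = -3 ± i.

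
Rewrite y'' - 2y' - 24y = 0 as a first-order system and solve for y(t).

Let x_1 = y, x_2 = y'. Then x_1' = x_2 and x_2' = 24x_1 + 2x_2.
A = [[0,1],[24,2]]; det(A-λI) = λ^2 - 2λ - 24.
Eigenvalues λ = -4, 6 with eigenvectors (1,-4), (1,6).

y(t) = c_1e^(-4t) + c_2e^(6t)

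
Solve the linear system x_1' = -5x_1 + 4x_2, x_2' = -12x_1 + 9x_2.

Coefficient matrix A = [[-5, 4], [-12, 9]].
Characteristic polynomial det(A - λI) = λ^2 - 4λ + 3 = 0.
Eigenvalues λ = 1, 3.
For λ=1: (A-λI) row 1 is [-6, 4], so an eigenvector is (2, 3).
For λ=3: (A-λI) row 1 is [-8, 4], so an eigenvector is (1, 2).
General solution: K_1e^(t)(2,3) + K_2e^(3t)(1,2).

x_1(t) = 2K_1e^(t) + K_2e^(3t), x_2(t) = 3K_1e^(t) + 2K_2e^(3t)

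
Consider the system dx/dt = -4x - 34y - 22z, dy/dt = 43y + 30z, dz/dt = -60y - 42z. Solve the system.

x(t) = c_1e^(-2t) - 2c_2e^(3t) + c_3e^(-4t), y(t) = -2c_1e^(-2t) + 3c_2e^(3t), z(t) = 3c_1e^(-2t) - 4c_2e^(3t)

Coefficient matrix A = [[-4, -34, -22], [0, 43, 30], [0, -60, -42]].
det(A - λI) = 0 gives eigenvalues λ = -2, 3, -4.
For λ=-2: eigenvector (1,-2,3).
For λ=3: eigenvector (-2,3,-4).
For λ=-4: eigenvector (1,0,0).
General solution: c_1e^(-2t)(1,-2,3) + c_2e^(3t)(-2,3,-4) + c_3e^(-4t)(1,0,0).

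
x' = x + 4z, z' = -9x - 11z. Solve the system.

x(t) = -2K_1e^(-5t) - 2K_2te^(-5t) - K_2e^(-5t), z(t) = 3K_1e^(-5t) + 3K_2te^(-5t) + K_2e^(-5t)

Coefficient matrix A = [[1, 4], [-9, -11]].
Characteristic polynomial det(A - λI) = λ^2 + 10λ + 25 = 0.
Single eigenvalue λ = -5 with algebraic multiplicity 2.
Eigenvector v = (-2,3); generalized eigenvector w with (A-λI)w=v is (-1,1).
General solution: e^(-5t)[K_1·v + K_2·(t·v + w)].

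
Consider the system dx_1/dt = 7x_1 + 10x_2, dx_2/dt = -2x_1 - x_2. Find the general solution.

Coefficient matrix A = [[7, 10], [-2, -1]].
Characteristic polynomial det(A - λI) = λ^2 - 6λ + 13 = 0.
Eigenvalues λ = 3 ± 2i (complex conjugate pair).
For λ=3+2i: an eigenvector is (-1,0) - i(-2,1) = (-1 + 2i, 0 - i).
A real fundamental pair from Re and Im of e^((3+2i)t)v: X_1 = e^(3t)(cos(2t)·(-1,0) + sin(2t)·(-2,1)), X_2 = e^(3t)(sin(2t)·(-1,0) - cos(2t)·(-2,1)).
General solution: K_1X_1 + K_2X_2.

x_1(t) = -2K_1e^(3t)sin(2t) - K_1e^(3t)cos(2t) - K_2e^(3t)sin(2t) + 2K_2e^(3t)cos(2t), x_2(t) = K_1e^(3t)sin(2t) - K_2e^(3t)cos(2t)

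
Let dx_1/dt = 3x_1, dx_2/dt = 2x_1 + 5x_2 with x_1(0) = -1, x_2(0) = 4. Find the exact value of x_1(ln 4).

-64

A = [[3,0],[2,5]]; eigenvalues λ = 5, 3.
Eigenvectors: (0,1) for λ=5, (-1,1) for λ=3.
From the initial condition, c_1 = 3, c_2 = 1.
x_1(ln 4) = (3)(4^5)(0) + (1)(4^3)(-1) = -64.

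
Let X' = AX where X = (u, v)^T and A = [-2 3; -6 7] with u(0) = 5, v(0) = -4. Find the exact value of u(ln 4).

A = [[-2,3],[-6,7]]; eigenvalues λ = 4, 1.
Eigenvectors: (1,2) for λ=4, (-1,-1) for λ=1.
From the initial condition, c_1 = -9, c_2 = -14.
u(ln 4) = (-9)(4^4)(1) + (-14)(4^1)(-1) = -2248.

-2248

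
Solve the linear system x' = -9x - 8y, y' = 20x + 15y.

Coefficient matrix A = [[-9, -8], [20, 15]].
Characteristic polynomial det(A - λI) = λ^2 - 6λ + 25 = 0.
Eigenvalues λ = 3 ± 4i (complex conjugate pair).
For λ=3+4i: an eigenvector is (1,-1) - i(-1,2) = (1 + i, -1 - 2i).
A real fundamental pair from Re and Im of e^((3+4i)t)v: X_1 = e^(3t)(cos(4t)·(1,-1) + sin(4t)·(-1,2)), X_2 = e^(3t)(sin(4t)·(1,-1) - cos(4t)·(-1,2)).
General solution: c_1X_1 + c_2X_2.

x(t) = -c_1e^(3t)sin(4t) + c_1e^(3t)cos(4t) + c_2e^(3t)sin(4t) + c_2e^(3t)cos(4t), y(t) = 2c_1e^(3t)sin(4t) - c_1e^(3t)cos(4t) - c_2e^(3t)sin(4t) - 2c_2e^(3t)cos(4t)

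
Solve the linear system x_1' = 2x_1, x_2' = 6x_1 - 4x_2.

x_1(t) = c_2e^(2t), x_2(t) = -c_1e^(-4t) + c_2e^(2t)

Coefficient matrix A = [[2, 0], [6, -4]].
Characteristic polynomial det(A - λI) = λ^2 + 2λ - 8 = 0.
Eigenvalues λ = -4, 2.
For λ=-4: (A-λI) row 1 is [6, 0], so an eigenvector is (0, -1).
For λ=2: (A-λI) row 2 is [6, -6], so an eigenvector is (1, 1).
General solution: c_1e^(-4t)(0,-1) + c_2e^(2t)(1,1).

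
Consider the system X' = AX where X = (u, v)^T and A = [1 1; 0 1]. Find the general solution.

Coefficient matrix A = [[1, 1], [0, 1]].
Characteristic polynomial det(A - λI) = λ^2 - 2λ + 1 = 0.
Single eigenvalue λ = 1 with algebraic multiplicity 2.
Eigenvector v = (1,0); generalized eigenvector w with (A-λI)w=v is (2,1).
General solution: e^(t)[K_1·v + K_2·(t·v + w)].

u(t) = K_1e^(t) + K_2te^(t) + 2K_2e^(t), v(t) = K_2e^(t)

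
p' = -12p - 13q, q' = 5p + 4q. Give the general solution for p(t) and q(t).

Coefficient matrix A = [[-12, -13], [5, 4]].
Characteristic polynomial det(A - λI) = λ^2 + 8λ + 17 = 0.
Eigenvalues λ = -4 ± i (complex conjugate pair).
For λ=-4+i: an eigenvector is (-3,2) - i(-2,1) = (-3 + 2i, 2 - i).
A real fundamental pair from Re and Im of e^((-4+i)t)v: X_1 = e^(-4t)(cos(t)·(-3,2) + sin(t)·(-2,1)), X_2 = e^(-4t)(sin(t)·(-3,2) - cos(t)·(-2,1)).
General solution: c_1X_1 + c_2X_2.

p(t) = -2c_1e^(-4t)sin(t) - 3c_1e^(-4t)cos(t) - 3c_2e^(-4t)sin(t) + 2c_2e^(-4t)cos(t), q(t) = c_1e^(-4t)sin(t) + 2c_1e^(-4t)cos(t) + 2c_2e^(-4t)sin(t) - c_2e^(-4t)cos(t)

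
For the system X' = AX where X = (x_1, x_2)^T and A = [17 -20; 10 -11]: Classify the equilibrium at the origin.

A = [[17,-20],[10,-11]]; det(A-λI) = λ^2 - 6λ + 13.
λ = 3 ± 2i: positive real part.

unstable spiral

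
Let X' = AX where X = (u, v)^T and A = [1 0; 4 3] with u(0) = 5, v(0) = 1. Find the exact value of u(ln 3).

A = [[1,0],[4,3]]; eigenvalues λ = 3, 1.
Eigenvectors: (0,-1) for λ=3, (-1,2) for λ=1.
From the initial condition, c_1 = -11, c_2 = -5.
u(ln 3) = (-11)(3^3)(0) + (-5)(3^1)(-1) = 15.

15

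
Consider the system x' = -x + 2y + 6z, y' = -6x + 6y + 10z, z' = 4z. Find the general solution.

x(t) = -2K_1e^(2t) + K_2e^(3t) + 4K_3e^(4t), y(t) = -3K_1e^(2t) + 2K_2e^(3t) + 7K_3e^(4t), z(t) = K_3e^(4t)

Coefficient matrix A = [[-1, 2, 6], [-6, 6, 10], [0, 0, 4]].
det(A - λI) = 0 gives eigenvalues λ = 2, 3, 4.
For λ=2: eigenvector (-2,-3,0).
For λ=3: eigenvector (1,2,0).
For λ=4: eigenvector (4,7,1).
General solution: K_1e^(2t)(-2,-3,0) + K_2e^(3t)(1,2,0) + K_3e^(4t)(4,7,1).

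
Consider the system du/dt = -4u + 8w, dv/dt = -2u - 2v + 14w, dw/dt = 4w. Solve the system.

u(t) = K_1e^(4t) + K_3e^(-4t), v(t) = 2K_1e^(4t) + K_2e^(-2t) + K_3e^(-4t), w(t) = K_1e^(4t)

Coefficient matrix A = [[-4, 0, 8], [-2, -2, 14], [0, 0, 4]].
det(A - λI) = 0 gives eigenvalues λ = 4, -2, -4.
For λ=4: eigenvector (1,2,1).
For λ=-2: eigenvector (0,1,0).
For λ=-4: eigenvector (1,1,0).
General solution: K_1e^(4t)(1,2,1) + K_2e^(-2t)(0,1,0) + K_3e^(-4t)(1,1,0).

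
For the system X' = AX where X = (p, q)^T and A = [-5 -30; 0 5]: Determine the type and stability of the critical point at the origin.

A = [[-5,-30],[0,5]]; det(A-λI) = λ^2 - 25.
λ = -5, 5: opposite signs.

saddle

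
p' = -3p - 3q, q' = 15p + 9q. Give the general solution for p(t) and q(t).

p(t) = -C_1e^(3t)sin(3t) + C_2e^(3t)cos(3t), q(t) = 2C_1e^(3t)sin(3t) + C_1e^(3t)cos(3t) + C_2e^(3t)sin(3t) - 2C_2e^(3t)cos(3t)

Coefficient matrix A = [[-3, -3], [15, 9]].
Characteristic polynomial det(A - λI) = λ^2 - 6λ + 18 = 0.
Eigenvalues λ = 3 ± 3i (complex conjugate pair).
For λ=3+3i: an eigenvector is (0,1) - i(-1,2) = (0 + i, 1 - 2i).
A real fundamental pair from Re and Im of e^((3+3i)t)v: X_1 = e^(3t)(cos(3t)·(0,1) + sin(3t)·(-1,2)), X_2 = e^(3t)(sin(3t)·(0,1) - cos(3t)·(-1,2)).
General solution: C_1X_1 + C_2X_2.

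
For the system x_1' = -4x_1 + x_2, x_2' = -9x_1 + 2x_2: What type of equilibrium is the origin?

A = [[-4,1],[-9,2]]; det(A-λI) = λ^2 + 2λ + 1.
repeated λ = -1 with a single eigenvector.

stable improper node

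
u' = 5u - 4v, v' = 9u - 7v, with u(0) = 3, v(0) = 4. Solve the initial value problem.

u(t) = 2te^(-t) + 3e^(-t), v(t) = 3te^(-t) + 4e^(-t)

Coefficient matrix A = [[5, -4], [9, -7]].
Characteristic polynomial det(A - λI) = λ^2 + 2λ + 1 = 0.
Single eigenvalue λ = -1 with algebraic multiplicity 2.
Eigenvector v = (2,3); generalized eigenvector w with (A-λI)w=v is (1,1).
General solution: e^(-t)[c_1·v + c_2·(t·v + w)].
Applying u(0)=3, v(0)=4 gives c_1=1, c_2=1.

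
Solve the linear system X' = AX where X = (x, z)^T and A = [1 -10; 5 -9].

Coefficient matrix A = [[1, -10], [5, -9]].
Characteristic polynomial det(A - λI) = λ^2 + 8λ + 41 = 0.
Eigenvalues λ = -4 ± 5i (complex conjugate pair).
For λ=-4+5i: an eigenvector is (-1,-1) - i(1,0) = (-1 - i, -1).
A real fundamental pair from Re and Im of e^((-4+5i)t)v: X_1 = e^(-4t)(cos(5t)·(-1,-1) + sin(5t)·(1,0)), X_2 = e^(-4t)(sin(5t)·(-1,-1) - cos(5t)·(1,0)).
General solution: K_1X_1 + K_2X_2.

x(t) = K_1e^(-4t)sin(5t) - K_1e^(-4t)cos(5t) - K_2e^(-4t)sin(5t) - K_2e^(-4t)cos(5t), z(t) = -K_1e^(-4t)cos(5t) - K_2e^(-4t)sin(5t)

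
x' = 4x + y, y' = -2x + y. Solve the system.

x(t) = C_1e^(2t) + C_2e^(3t), y(t) = -2C_1e^(2t) - C_2e^(3t)

Coefficient matrix A = [[4, 1], [-2, 1]].
Characteristic polynomial det(A - λI) = λ^2 - 5λ + 6 = 0.
Eigenvalues λ = 2, 3.
For λ=2: (A-λI) row 1 is [2, 1], so an eigenvector is (1, -2).
For λ=3: (A-λI) row 1 is [1, 1], so an eigenvector is (1, -1).
General solution: C_1e^(2t)(1,-2) + C_2e^(3t)(1,-1).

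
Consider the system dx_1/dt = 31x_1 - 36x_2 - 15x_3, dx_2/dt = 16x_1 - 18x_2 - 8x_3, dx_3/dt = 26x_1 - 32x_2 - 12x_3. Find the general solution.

x_1(t) = 3c_1e^(2t) + 2c_2e^(-2t) - c_3e^(t), x_2(t) = 2c_1e^(2t) + c_2e^(-2t), x_3(t) = c_1e^(2t) + 2c_2e^(-2t) - 2c_3e^(t)

Coefficient matrix A = [[31, -36, -15], [16, -18, -8], [26, -32, -12]].
det(A - λI) = 0 gives eigenvalues λ = 2, -2, 1.
For λ=2: eigenvector (3,2,1).
For λ=-2: eigenvector (2,1,2).
For λ=1: eigenvector (-1,0,-2).
General solution: c_1e^(2t)(3,2,1) + c_2e^(-2t)(2,1,2) + c_3e^(t)(-1,0,-2).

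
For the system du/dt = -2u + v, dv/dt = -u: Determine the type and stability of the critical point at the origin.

stable improper node

A = [[-2,1],[-1,0]]; det(A-λI) = λ^2 + 2λ + 1.
repeated λ = -1 with a single eigenvector.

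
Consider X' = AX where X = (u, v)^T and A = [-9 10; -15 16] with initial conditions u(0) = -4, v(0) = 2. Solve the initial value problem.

u(t) = 12e^(6t) - 16e^(t), v(t) = 18e^(6t) - 16e^(t)

Coefficient matrix A = [[-9, 10], [-15, 16]].
Characteristic polynomial det(A - λI) = λ^2 - 7λ + 6 = 0.
Eigenvalues λ = 1, 6.
For λ=1: (A-λI) row 1 is [-10, 10], so an eigenvector is (1, 1).
For λ=6: (A-λI) row 1 is [-15, 10], so an eigenvector is (-2, -3).
General solution: C_1e^(t)(1,1) + C_2e^(6t)(-2,-3).
Applying u(0)=-4, v(0)=2 gives C_1=-16, C_2=-6.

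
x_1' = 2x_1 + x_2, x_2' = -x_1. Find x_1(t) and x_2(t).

Coefficient matrix A = [[2, 1], [-1, 0]].
Characteristic polynomial det(A - λI) = λ^2 - 2λ + 1 = 0.
Single eigenvalue λ = 1 with algebraic multiplicity 2.
Eigenvector v = (1,-1); generalized eigenvector w with (A-λI)w=v is (3,-2).
General solution: e^(t)[C_1·v + C_2·(t·v + w)].

x_1(t) = C_1e^(t) + C_2te^(t) + 3C_2e^(t), x_2(t) = -C_1e^(t) - C_2te^(t) - 2C_2e^(t)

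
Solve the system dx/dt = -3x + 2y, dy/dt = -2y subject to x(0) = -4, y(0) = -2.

Coefficient matrix A = [[-3, 2], [0, -2]].
Characteristic polynomial det(A - λI) = λ^2 + 5λ + 6 = 0.
Eigenvalues λ = -2, -3.
For λ=-2: (A-λI) row 1 is [-1, 2], so an eigenvector is (-2, -1).
For λ=-3: (A-λI) row 1 is [0, 2], so an eigenvector is (-1, 0).
General solution: c_1e^(-2t)(-2,-1) + c_2e^(-3t)(-1,0).
Applying x(0)=-4, y(0)=-2 gives c_1=2, c_2=0.

x(t) = -4e^(-2t), y(t) = -2e^(-2t)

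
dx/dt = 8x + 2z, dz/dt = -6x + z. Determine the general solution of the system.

Coefficient matrix A = [[8, 2], [-6, 1]].
Characteristic polynomial det(A - λI) = λ^2 - 9λ + 20 = 0.
Eigenvalues λ = 5, 4.
For λ=5: (A-λI) row 1 is [3, 2], so an eigenvector is (-2, 3).
For λ=4: (A-λI) row 1 is [4, 2], so an eigenvector is (-1, 2).
General solution: c_1e^(5t)(-2,3) + c_2e^(4t)(-1,2).

x(t) = -2c_1e^(5t) - c_2e^(4t), z(t) = 3c_1e^(5t) + 2c_2e^(4t)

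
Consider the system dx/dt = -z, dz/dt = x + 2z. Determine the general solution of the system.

x(t) = K_1e^(t) + K_2te^(t) - 2K_2e^(t), z(t) = -K_1e^(t) - K_2te^(t) + K_2e^(t)

Coefficient matrix A = [[0, -1], [1, 2]].
Characteristic polynomial det(A - λI) = λ^2 - 2λ + 1 = 0.
Single eigenvalue λ = 1 with algebraic multiplicity 2.
Eigenvector v = (1,-1); generalized eigenvector w with (A-λI)w=v is (-2,1).
General solution: e^(t)[K_1·v + K_2·(t·v + w)].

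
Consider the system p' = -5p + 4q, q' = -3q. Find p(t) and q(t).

p(t) = 2K_1e^(-3t) - K_2e^(-5t), q(t) = K_1e^(-3t)

Coefficient matrix A = [[-5, 4], [0, -3]].
Characteristic polynomial det(A - λI) = λ^2 + 8λ + 15 = 0.
Eigenvalues λ = -3, -5.
For λ=-3: (A-λI) row 1 is [-2, 4], so an eigenvector is (2, 1).
For λ=-5: (A-λI) row 1 is [0, 4], so an eigenvector is (-1, 0).
General solution: K_1e^(-3t)(2,1) + K_2e^(-5t)(-1,0).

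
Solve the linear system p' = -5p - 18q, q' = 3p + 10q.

Coefficient matrix A = [[-5, -18], [3, 10]].
Characteristic polynomial det(A - λI) = λ^2 - 5λ + 4 = 0.
Eigenvalues λ = 1, 4.
For λ=1: (A-λI) row 1 is [-6, -18], so an eigenvector is (3, -1).
For λ=4: (A-λI) row 1 is [-9, -18], so an eigenvector is (2, -1).
General solution: K_1e^(t)(3,-1) + K_2e^(4t)(2,-1).

p(t) = 3K_1e^(t) + 2K_2e^(4t), q(t) = -K_1e^(t) - K_2e^(4t)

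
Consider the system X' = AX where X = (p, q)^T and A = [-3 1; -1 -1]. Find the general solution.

Coefficient matrix A = [[-3, 1], [-1, -1]].
Characteristic polynomial det(A - λI) = λ^2 + 4λ + 4 = 0.
Single eigenvalue λ = -2 with algebraic multiplicity 2.
Eigenvector v = (1,1); generalized eigenvector w with (A-λI)w=v is (-3,-2).
General solution: e^(-2t)[C_1·v + C_2·(t·v + w)].

p(t) = C_1e^(-2t) + C_2te^(-2t) - 3C_2e^(-2t), q(t) = C_1e^(-2t) + C_2te^(-2t) - 2C_2e^(-2t)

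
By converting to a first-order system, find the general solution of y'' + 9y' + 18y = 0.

Let x_1 = y, x_2 = y'. Then x_1' = x_2 and x_2' = -18x_1 - 9x_2.
A = [[0,1],[-18,-9]]; det(A-λI) = λ^2 + 9λ + 18.
Eigenvalues λ = -6, -3 with eigenvectors (1,-6), (1,-3).

y(t) = c_1e^(-6t) + c_2e^(-3t)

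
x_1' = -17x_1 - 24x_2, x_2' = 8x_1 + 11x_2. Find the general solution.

x_1(t) = 2c_1e^(-5t) - 3c_2e^(-t), x_2(t) = -c_1e^(-5t) + 2c_2e^(-t)

Coefficient matrix A = [[-17, -24], [8, 11]].
Characteristic polynomial det(A - λI) = λ^2 + 6λ + 5 = 0.
Eigenvalues λ = -5, -1.
For λ=-5: (A-λI) row 1 is [-12, -24], so an eigenvector is (2, -1).
For λ=-1: (A-λI) row 1 is [-16, -24], so an eigenvector is (-3, 2).
General solution: c_1e^(-5t)(2,-1) + c_2e^(-t)(-3,2).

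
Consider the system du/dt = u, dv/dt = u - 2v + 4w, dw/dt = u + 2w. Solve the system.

u(t) = K_1e^(t), v(t) = -K_1e^(t) - K_2e^(-2t) + K_3e^(2t), w(t) = -K_1e^(t) + K_3e^(2t)

Coefficient matrix A = [[1, 0, 0], [1, -2, 4], [1, 0, 2]].
det(A - λI) = 0 gives eigenvalues λ = 1, -2, 2.
For λ=1: eigenvector (1,-1,-1).
For λ=-2: eigenvector (0,-1,0).
For λ=2: eigenvector (0,1,1).
General solution: K_1e^(t)(1,-1,-1) + K_2e^(-2t)(0,-1,0) + K_3e^(2t)(0,1,1).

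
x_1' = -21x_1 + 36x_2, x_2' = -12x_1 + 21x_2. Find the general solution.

x_1(t) = 3c_1e^(3t) - 2c_2e^(-3t), x_2(t) = 2c_1e^(3t) - c_2e^(-3t)

Coefficient matrix A = [[-21, 36], [-12, 21]].
Characteristic polynomial det(A - λI) = λ^2 - 9 = 0.
Eigenvalues λ = 3, -3.
For λ=3: (A-λI) row 1 is [-24, 36], so an eigenvector is (3, 2).
For λ=-3: (A-λI) row 1 is [-18, 36], so an eigenvector is (-2, -1).
General solution: c_1e^(3t)(3,2) + c_2e^(-3t)(-2,-1).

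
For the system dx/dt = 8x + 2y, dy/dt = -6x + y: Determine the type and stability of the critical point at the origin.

A = [[8,2],[-6,1]]; det(A-λI) = λ^2 - 9λ + 20.
λ = 4, 5: both positive.

unstable node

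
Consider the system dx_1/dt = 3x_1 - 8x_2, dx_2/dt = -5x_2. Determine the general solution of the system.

Coefficient matrix A = [[3, -8], [0, -5]].
Characteristic polynomial det(A - λI) = λ^2 + 2λ - 15 = 0.
Eigenvalues λ = -5, 3.
For λ=-5: (A-λI) row 1 is [8, -8], so an eigenvector is (-1, -1).
For λ=3: (A-λI) row 1 is [0, -8], so an eigenvector is (1, 0).
General solution: c_1e^(-5t)(-1,-1) + c_2e^(3t)(1,0).

x_1(t) = -c_1e^(-5t) + c_2e^(3t), x_2(t) = -c_1e^(-5t)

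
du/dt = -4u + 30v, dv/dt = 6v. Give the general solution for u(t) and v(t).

Coefficient matrix A = [[-4, 30], [0, 6]].
Characteristic polynomial det(A - λI) = λ^2 - 2λ - 24 = 0.
Eigenvalues λ = -4, 6.
For λ=-4: (A-λI) row 1 is [0, 30], so an eigenvector is (1, 0).
For λ=6: (A-λI) row 1 is [-10, 30], so an eigenvector is (3, 1).
General solution: c_1e^(-4t)(1,0) + c_2e^(6t)(3,1).

u(t) = c_1e^(-4t) + 3c_2e^(6t), v(t) = c_2e^(6t)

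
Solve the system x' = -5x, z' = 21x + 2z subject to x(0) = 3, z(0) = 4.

x(t) = 3e^(-5t), z(t) = 13e^(2t) - 9e^(-5t)

Coefficient matrix A = [[-5, 0], [21, 2]].
Characteristic polynomial det(A - λI) = λ^2 + 3λ - 10 = 0.
Eigenvalues λ = -5, 2.
For λ=-5: (A-λI) row 2 is [21, 7], so an eigenvector is (1, -3).
For λ=2: (A-λI) row 1 is [-7, 0], so an eigenvector is (0, 1).
General solution: C_1e^(-5t)(1,-3) + C_2e^(2t)(0,1).
Applying x(0)=3, z(0)=4 gives C_1=3, C_2=13.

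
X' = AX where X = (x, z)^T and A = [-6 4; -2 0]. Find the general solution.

Coefficient matrix A = [[-6, 4], [-2, 0]].
Characteristic polynomial det(A - λI) = λ^2 + 6λ + 8 = 0.
Eigenvalues λ = -2, -4.
For λ=-2: (A-λI) row 1 is [-4, 4], so an eigenvector is (-1, -1).
For λ=-4: (A-λI) row 1 is [-2, 4], so an eigenvector is (-2, -1).
General solution: C_1e^(-2t)(-1,-1) + C_2e^(-4t)(-2,-1).

x(t) = -C_1e^(-2t) - 2C_2e^(-4t), z(t) = -C_1e^(-2t) - C_2e^(-4t)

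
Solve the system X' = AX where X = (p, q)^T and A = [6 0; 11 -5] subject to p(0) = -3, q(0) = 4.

Coefficient matrix A = [[6, 0], [11, -5]].
Characteristic polynomial det(A - λI) = λ^2 - λ - 30 = 0.
Eigenvalues λ = -5, 6.
For λ=-5: (A-λI) row 1 is [11, 0], so an eigenvector is (0, -1).
For λ=6: (A-λI) row 2 is [11, -11], so an eigenvector is (1, 1).
General solution: C_1e^(-5t)(0,-1) + C_2e^(6t)(1,1).
Applying p(0)=-3, q(0)=4 gives C_1=-7, C_2=-3.

p(t) = -3e^(6t), q(t) = -3e^(6t) + 7e^(-5t)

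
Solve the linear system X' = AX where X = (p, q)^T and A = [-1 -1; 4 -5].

p(t) = c_1e^(-3t) + c_2te^(-3t), q(t) = 2c_1e^(-3t) + 2c_2te^(-3t) - c_2e^(-3t)

Coefficient matrix A = [[-1, -1], [4, -5]].
Characteristic polynomial det(A - λI) = λ^2 + 6λ + 9 = 0.
Single eigenvalue λ = -3 with algebraic multiplicity 2.
Eigenvector v = (1,2); generalized eigenvector w with (A-λI)w=v is (0,-1).
General solution: e^(-3t)[c_1·v + c_2·(t·v + w)].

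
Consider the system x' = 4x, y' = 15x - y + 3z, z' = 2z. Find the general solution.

x(t) = K_1e^(4t), y(t) = 3K_1e^(4t) + K_2e^(-t) + K_3e^(2t), z(t) = K_3e^(2t)

Coefficient matrix A = [[4, 0, 0], [15, -1, 3], [0, 0, 2]].
det(A - λI) = 0 gives eigenvalues λ = 4, -1, 2.
For λ=4: eigenvector (1,3,0).
For λ=-1: eigenvector (0,1,0).
For λ=2: eigenvector (0,1,1).
General solution: K_1e^(4t)(1,3,0) + K_2e^(-t)(0,1,0) + K_3e^(2t)(0,1,1).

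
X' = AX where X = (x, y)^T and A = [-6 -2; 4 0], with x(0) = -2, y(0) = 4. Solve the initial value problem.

x(t) = -2e^(-2t), y(t) = 4e^(-2t)

Coefficient matrix A = [[-6, -2], [4, 0]].
Characteristic polynomial det(A - λI) = λ^2 + 6λ + 8 = 0.
Eigenvalues λ = -4, -2.
For λ=-4: (A-λI) row 1 is [-2, -2], so an eigenvector is (1, -1).
For λ=-2: (A-λI) row 1 is [-4, -2], so an eigenvector is (1, -2).
General solution: c_1e^(-4t)(1,-1) + c_2e^(-2t)(1,-2).
Applying x(0)=-2, y(0)=4 gives c_1=0, c_2=-2.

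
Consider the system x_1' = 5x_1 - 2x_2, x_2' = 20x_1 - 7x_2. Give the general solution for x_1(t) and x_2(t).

x_1(t) = c_1e^(-t)cos(2t) + c_2e^(-t)sin(2t), x_2(t) = c_1e^(-t)sin(2t) + 3c_1e^(-t)cos(2t) + 3c_2e^(-t)sin(2t) - c_2e^(-t)cos(2t)

Coefficient matrix A = [[5, -2], [20, -7]].
Characteristic polynomial det(A - λI) = λ^2 + 2λ + 5 = 0.
Eigenvalues λ = -1 ± 2i (complex conjugate pair).
For λ=-1+2i: an eigenvector is (1,3) - i(0,1) = (1, 3 - i).
A real fundamental pair from Re and Im of e^((-1+2i)t)v: X_1 = e^(-t)(cos(2t)·(1,3) + sin(2t)·(0,1)), X_2 = e^(-t)(sin(2t)·(1,3) - cos(2t)·(0,1)).
General solution: c_1X_1 + c_2X_2.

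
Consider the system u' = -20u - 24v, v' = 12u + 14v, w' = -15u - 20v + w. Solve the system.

Coefficient matrix A = [[-20, -24, 0], [12, 14, 0], [-15, -20, 1]].
det(A - λI) = 0 gives eigenvalues λ = -2, -4, 1.
For λ=-2: eigenvector (-4,3,0).
For λ=-4: eigenvector (3,-2,1).
For λ=1: eigenvector (0,0,1).
General solution: K_1e^(-2t)(-4,3,0) + K_2e^(-4t)(3,-2,1) + K_3e^(t)(0,0,1).

u(t) = -4K_1e^(-2t) + 3K_2e^(-4t), v(t) = 3K_1e^(-2t) - 2K_2e^(-4t), w(t) = K_2e^(-4t) + K_3e^(t)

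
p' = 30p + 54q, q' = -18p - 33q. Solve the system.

p(t) = -2K_1e^(3t) + 3K_2e^(-6t), q(t) = K_1e^(3t) - 2K_2e^(-6t)

Coefficient matrix A = [[30, 54], [-18, -33]].
Characteristic polynomial det(A - λI) = λ^2 + 3λ - 18 = 0.
Eigenvalues λ = 3, -6.
For λ=3: (A-λI) row 1 is [27, 54], so an eigenvector is (-2, 1).
For λ=-6: (A-λI) row 1 is [36, 54], so an eigenvector is (3, -2).
General solution: K_1e^(3t)(-2,1) + K_2e^(-6t)(3,-2).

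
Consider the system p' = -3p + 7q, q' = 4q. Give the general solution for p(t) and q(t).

p(t) = -C_1e^(-3t) + C_2e^(4t), q(t) = C_2e^(4t)

Coefficient matrix A = [[-3, 7], [0, 4]].
Characteristic polynomial det(A - λI) = λ^2 - λ - 12 = 0.
Eigenvalues λ = -3, 4.
For λ=-3: (A-λI) row 1 is [0, 7], so an eigenvector is (-1, 0).
For λ=4: (A-λI) row 1 is [-7, 7], so an eigenvector is (1, 1).
General solution: C_1e^(-3t)(-1,0) + C_2e^(4t)(1,1).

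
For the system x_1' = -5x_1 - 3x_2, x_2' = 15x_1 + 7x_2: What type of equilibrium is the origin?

A = [[-5,-3],[15,7]]; det(A-λI) = λ^2 - 2λ + 10.
λ = 1 ± 3i: positive real part.

unstable spiral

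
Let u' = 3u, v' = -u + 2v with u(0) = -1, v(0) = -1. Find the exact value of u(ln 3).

-27

A = [[3,0],[-1,2]]; eigenvalues λ = 3, 2.
Eigenvectors: (1,-1) for λ=3, (0,1) for λ=2.
From the initial condition, c_1 = -1, c_2 = -2.
u(ln 3) = (-1)(3^3)(1) + (-2)(3^2)(0) = -27.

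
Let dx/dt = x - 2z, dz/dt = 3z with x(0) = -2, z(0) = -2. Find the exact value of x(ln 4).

A = [[1,-2],[0,3]]; eigenvalues λ = 3, 1.
Eigenvectors: (-1,1) for λ=3, (-1,0) for λ=1.
From the initial condition, c_1 = -2, c_2 = 4.
x(ln 4) = (-2)(4^3)(-1) + (4)(4^1)(-1) = 112.

112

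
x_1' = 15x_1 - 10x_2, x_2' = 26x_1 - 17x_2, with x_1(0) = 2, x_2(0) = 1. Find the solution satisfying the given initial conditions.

x_1(t) = 11e^(-t)sin(2t) + 2e^(-t)cos(2t), x_2(t) = 18e^(-t)sin(2t) + e^(-t)cos(2t)

Coefficient matrix A = [[15, -10], [26, -17]].
Characteristic polynomial det(A - λI) = λ^2 + 2λ + 5 = 0.
Eigenvalues λ = -1 ± 2i (complex conjugate pair).
For λ=-1+2i: an eigenvector is (-2,-3) - i(-1,-2) = (-2 + i, -3 + 2i).
A real fundamental pair from Re and Im of e^((-1+2i)t)v: X_1 = e^(-t)(cos(2t)·(-2,-3) + sin(2t)·(-1,-2)), X_2 = e^(-t)(sin(2t)·(-2,-3) - cos(2t)·(-1,-2)).
General solution: K_1X_1 + K_2X_2.
Applying x_1(0)=2, x_2(0)=1 gives K_1=-3, K_2=-4.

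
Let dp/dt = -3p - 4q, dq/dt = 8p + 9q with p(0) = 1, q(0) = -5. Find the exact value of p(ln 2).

122

A = [[-3,-4],[8,9]]; eigenvalues λ = 1, 5.
Eigenvectors: (-1,1) for λ=1, (-1,2) for λ=5.
From the initial condition, c_1 = 3, c_2 = -4.
p(ln 2) = (3)(2^1)(-1) + (-4)(2^5)(-1) = 122.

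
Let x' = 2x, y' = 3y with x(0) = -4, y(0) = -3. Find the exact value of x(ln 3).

A = [[2,0],[0,3]]; eigenvalues λ = 3, 2.
Eigenvectors: (0,1) for λ=3, (-1,0) for λ=2.
From the initial condition, c_1 = -3, c_2 = 4.
x(ln 3) = (-3)(3^3)(0) + (4)(3^2)(-1) = -36.

-36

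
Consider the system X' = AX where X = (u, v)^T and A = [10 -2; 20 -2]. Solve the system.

Coefficient matrix A = [[10, -2], [20, -2]].
Characteristic polynomial det(A - λI) = λ^2 - 8λ + 20 = 0.
Eigenvalues λ = 4 ± 2i (complex conjugate pair).
For λ=4+2i: an eigenvector is (1,3) - i(0,1) = (1, 3 - i).
A real fundamental pair from Re and Im of e^((4+2i)t)v: X_1 = e^(4t)(cos(2t)·(1,3) + sin(2t)·(0,1)), X_2 = e^(4t)(sin(2t)·(1,3) - cos(2t)·(0,1)).
General solution: K_1X_1 + K_2X_2.

u(t) = K_1e^(4t)cos(2t) + K_2e^(4t)sin(2t), v(t) = K_1e^(4t)sin(2t) + 3K_1e^(4t)cos(2t) + 3K_2e^(4t)sin(2t) - K_2e^(4t)cos(2t)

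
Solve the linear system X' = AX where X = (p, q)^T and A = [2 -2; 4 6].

p(t) = -c_1e^(4t)sin(2t) + c_2e^(4t)cos(2t), q(t) = c_1e^(4t)sin(2t) + c_1e^(4t)cos(2t) + c_2e^(4t)sin(2t) - c_2e^(4t)cos(2t)

Coefficient matrix A = [[2, -2], [4, 6]].
Characteristic polynomial det(A - λI) = λ^2 - 8λ + 20 = 0.
Eigenvalues λ = 4 ± 2i (complex conjugate pair).
For λ=4+2i: an eigenvector is (0,1) - i(-1,1) = (0 + i, 1 - i).
A real fundamental pair from Re and Im of e^((4+2i)t)v: X_1 = e^(4t)(cos(2t)·(0,1) + sin(2t)·(-1,1)), X_2 = e^(4t)(sin(2t)·(0,1) - cos(2t)·(-1,1)).
General solution: c_1X_1 + c_2X_2.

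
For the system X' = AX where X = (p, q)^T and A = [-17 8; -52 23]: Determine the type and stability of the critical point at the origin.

A = [[-17,8],[-52,23]]; det(A-λI) = λ^2 - 6λ + 25.
λ = 3 ± 4i: positive real part.

unstable spiral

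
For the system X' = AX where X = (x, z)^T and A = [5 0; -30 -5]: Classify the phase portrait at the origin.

saddle

A = [[5,0],[-30,-5]]; det(A-λI) = λ^2 - 25.
λ = -5, 5: opposite signs.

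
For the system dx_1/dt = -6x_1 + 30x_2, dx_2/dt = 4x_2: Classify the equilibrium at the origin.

saddle

A = [[-6,30],[0,4]]; det(A-λI) = λ^2 + 2λ - 24.
λ = 4, -6: opposite signs.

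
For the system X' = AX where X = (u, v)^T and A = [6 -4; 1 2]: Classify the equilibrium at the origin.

unstable improper node

A = [[6,-4],[1,2]]; det(A-λI) = λ^2 - 8λ + 16.
repeated λ = 4 with a single eigenvector.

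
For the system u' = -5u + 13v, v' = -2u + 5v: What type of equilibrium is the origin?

A = [[-5,13],[-2,5]]; det(A-λI) = λ^2 + 1.
λ = 0 ± i: zero real part.

center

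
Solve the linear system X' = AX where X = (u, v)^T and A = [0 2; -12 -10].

Coefficient matrix A = [[0, 2], [-12, -10]].
Characteristic polynomial det(A - λI) = λ^2 + 10λ + 24 = 0.
Eigenvalues λ = -4, -6.
For λ=-4: (A-λI) row 1 is [4, 2], so an eigenvector is (1, -2).
For λ=-6: (A-λI) row 1 is [6, 2], so an eigenvector is (-1, 3).
General solution: c_1e^(-4t)(1,-2) + c_2e^(-6t)(-1,3).

u(t) = c_1e^(-4t) - c_2e^(-6t), v(t) = -2c_1e^(-4t) + 3c_2e^(-6t)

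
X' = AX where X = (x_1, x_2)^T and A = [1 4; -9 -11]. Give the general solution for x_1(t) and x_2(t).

x_1(t) = 2K_1e^(-5t) + 2K_2te^(-5t) + K_2e^(-5t), x_2(t) = -3K_1e^(-5t) - 3K_2te^(-5t) - K_2e^(-5t)

Coefficient matrix A = [[1, 4], [-9, -11]].
Characteristic polynomial det(A - λI) = λ^2 + 10λ + 25 = 0.
Single eigenvalue λ = -5 with algebraic multiplicity 2.
Eigenvector v = (2,-3); generalized eigenvector w with (A-λI)w=v is (1,-1).
General solution: e^(-5t)[K_1·v + K_2·(t·v + w)].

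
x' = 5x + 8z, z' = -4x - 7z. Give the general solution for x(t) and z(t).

x(t) = 2C_1e^(t) + C_2e^(-3t), z(t) = -C_1e^(t) - C_2e^(-3t)

Coefficient matrix A = [[5, 8], [-4, -7]].
Characteristic polynomial det(A - λI) = λ^2 + 2λ - 3 = 0.
Eigenvalues λ = 1, -3.
For λ=1: (A-λI) row 1 is [4, 8], so an eigenvector is (2, -1).
For λ=-3: (A-λI) row 1 is [8, 8], so an eigenvector is (1, -1).
General solution: C_1e^(t)(2,-1) + C_2e^(-3t)(1,-1).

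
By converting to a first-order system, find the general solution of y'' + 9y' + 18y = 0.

Let x_1 = y, x_2 = y'. Then x_1' = x_2 and x_2' = -18x_1 - 9x_2.
A = [[0,1],[-18,-9]]; det(A-λI) = λ^2 + 9λ + 18.
Eigenvalues λ = -6, -3 with eigenvectors (1,-6), (1,-3).

y(t) = K_1e^(-6t) + K_2e^(-3t)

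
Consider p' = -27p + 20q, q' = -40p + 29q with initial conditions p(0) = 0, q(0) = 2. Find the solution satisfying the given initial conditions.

Coefficient matrix A = [[-27, 20], [-40, 29]].
Characteristic polynomial det(A - λI) = λ^2 - 2λ + 17 = 0.
Eigenvalues λ = 1 ± 4i (complex conjugate pair).
For λ=1+4i: an eigenvector is (1,1) - i(-2,-3) = (1 + 2i, 1 + 3i).
A real fundamental pair from Re and Im of e^((1+4i)t)v: X_1 = e^(t)(cos(4t)·(1,1) + sin(4t)·(-2,-3)), X_2 = e^(t)(sin(4t)·(1,1) - cos(4t)·(-2,-3)).
General solution: c_1X_1 + c_2X_2.
Applying p(0)=0, q(0)=2 gives c_1=-4, c_2=2.

p(t) = 10e^(t)sin(4t), q(t) = 14e^(t)sin(4t) + 2e^(t)cos(4t)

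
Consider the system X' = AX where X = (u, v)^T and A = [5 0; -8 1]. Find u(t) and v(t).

u(t) = C_2e^(5t), v(t) = -C_1e^(t) - 2C_2e^(5t)

Coefficient matrix A = [[5, 0], [-8, 1]].
Characteristic polynomial det(A - λI) = λ^2 - 6λ + 5 = 0.
Eigenvalues λ = 1, 5.
For λ=1: (A-λI) row 1 is [4, 0], so an eigenvector is (0, -1).
For λ=5: (A-λI) row 2 is [-8, -4], so an eigenvector is (1, -2).
General solution: C_1e^(t)(0,-1) + C_2e^(5t)(1,-2).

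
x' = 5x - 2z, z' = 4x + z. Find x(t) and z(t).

Coefficient matrix A = [[5, -2], [4, 1]].
Characteristic polynomial det(A - λI) = λ^2 - 6λ + 13 = 0.
Eigenvalues λ = 3 ± 2i (complex conjugate pair).
For λ=3+2i: an eigenvector is (0,1) - i(-1,-1) = (0 + i, 1 + i).
A real fundamental pair from Re and Im of e^((3+2i)t)v: X_1 = e^(3t)(cos(2t)·(0,1) + sin(2t)·(-1,-1)), X_2 = e^(3t)(sin(2t)·(0,1) - cos(2t)·(-1,-1)).
General solution: K_1X_1 + K_2X_2.

x(t) = -K_1e^(3t)sin(2t) + K_2e^(3t)cos(2t), z(t) = -K_1e^(3t)sin(2t) + K_1e^(3t)cos(2t) + K_2e^(3t)sin(2t) + K_2e^(3t)cos(2t)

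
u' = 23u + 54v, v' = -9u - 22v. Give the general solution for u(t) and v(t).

u(t) = -2K_1e^(-4t) - 3K_2e^(5t), v(t) = K_1e^(-4t) + K_2e^(5t)

Coefficient matrix A = [[23, 54], [-9, -22]].
Characteristic polynomial det(A - λI) = λ^2 - λ - 20 = 0.
Eigenvalues λ = -4, 5.
For λ=-4: (A-λI) row 1 is [27, 54], so an eigenvector is (-2, 1).
For λ=5: (A-λI) row 1 is [18, 54], so an eigenvector is (-3, 1).
General solution: K_1e^(-4t)(-2,1) + K_2e^(5t)(-3,1).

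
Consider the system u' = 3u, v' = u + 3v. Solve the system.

Coefficient matrix A = [[3, 0], [1, 3]].
Characteristic polynomial det(A - λI) = λ^2 - 6λ + 9 = 0.
Single eigenvalue λ = 3 with algebraic multiplicity 2.
Eigenvector v = (0,-1); generalized eigenvector w with (A-λI)w=v is (-1,2).
General solution: e^(3t)[K_1·v + K_2·(t·v + w)].

u(t) = -K_2e^(3t), v(t) = -K_1e^(3t) - K_2te^(3t) + 2K_2e^(3t)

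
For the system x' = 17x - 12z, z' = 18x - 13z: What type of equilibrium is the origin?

A = [[17,-12],[18,-13]]; det(A-λI) = λ^2 - 4λ - 5.
λ = -1, 5: opposite signs.

saddle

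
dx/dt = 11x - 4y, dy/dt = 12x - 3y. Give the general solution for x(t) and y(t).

Coefficient matrix A = [[11, -4], [12, -3]].
Characteristic polynomial det(A - λI) = λ^2 - 8λ + 15 = 0.
Eigenvalues λ = 5, 3.
For λ=5: (A-λI) row 1 is [6, -4], so an eigenvector is (2, 3).
For λ=3: (A-λI) row 1 is [8, -4], so an eigenvector is (-1, -2).
General solution: C_1e^(5t)(2,3) + C_2e^(3t)(-1,-2).

x(t) = 2C_1e^(5t) - C_2e^(3t), y(t) = 3C_1e^(5t) - 2C_2e^(3t)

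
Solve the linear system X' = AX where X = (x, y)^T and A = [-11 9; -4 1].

x(t) = 3K_1e^(-5t) + 3K_2te^(-5t) - 2K_2e^(-5t), y(t) = 2K_1e^(-5t) + 2K_2te^(-5t) - K_2e^(-5t)

Coefficient matrix A = [[-11, 9], [-4, 1]].
Characteristic polynomial det(A - λI) = λ^2 + 10λ + 25 = 0.
Single eigenvalue λ = -5 with algebraic multiplicity 2.
Eigenvector v = (3,2); generalized eigenvector w with (A-λI)w=v is (-2,-1).
General solution: e^(-5t)[K_1·v + K_2·(t·v + w)].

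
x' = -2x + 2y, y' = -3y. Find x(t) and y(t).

x(t) = -K_1e^(-2t) - 2K_2e^(-3t), y(t) = K_2e^(-3t)

Coefficient matrix A = [[-2, 2], [0, -3]].
Characteristic polynomial det(A - λI) = λ^2 + 5λ + 6 = 0.
Eigenvalues λ = -2, -3.
For λ=-2: (A-λI) row 1 is [0, 2], so an eigenvector is (-1, 0).
For λ=-3: (A-λI) row 1 is [1, 2], so an eigenvector is (-2, 1).
General solution: K_1e^(-2t)(-1,0) + K_2e^(-3t)(-2,1).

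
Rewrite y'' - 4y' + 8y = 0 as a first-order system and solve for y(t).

Let x_1 = y, x_2 = y'. Then x_1' = x_2 and x_2' = -8x_1 + 4x_2.
A = [[0,1],[-8,4]]; det(A-λI) = λ^2 - 4λ + 8.
Eigenvalues λ = 2 ± 2i.

y(t) = C_1e^(2t)cos(2t) + C_2e^(2t)sin(2t)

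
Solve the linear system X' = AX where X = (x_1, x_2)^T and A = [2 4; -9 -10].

Coefficient matrix A = [[2, 4], [-9, -10]].
Characteristic polynomial det(A - λI) = λ^2 + 8λ + 16 = 0.
Single eigenvalue λ = -4 with algebraic multiplicity 2.
Eigenvector v = (2,-3); generalized eigenvector w with (A-λI)w=v is (1,-1).
General solution: e^(-4t)[C_1·v + C_2·(t·v + w)].

x_1(t) = 2C_1e^(-4t) + 2C_2te^(-4t) + C_2e^(-4t), x_2(t) = -3C_1e^(-4t) - 3C_2te^(-4t) - C_2e^(-4t)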